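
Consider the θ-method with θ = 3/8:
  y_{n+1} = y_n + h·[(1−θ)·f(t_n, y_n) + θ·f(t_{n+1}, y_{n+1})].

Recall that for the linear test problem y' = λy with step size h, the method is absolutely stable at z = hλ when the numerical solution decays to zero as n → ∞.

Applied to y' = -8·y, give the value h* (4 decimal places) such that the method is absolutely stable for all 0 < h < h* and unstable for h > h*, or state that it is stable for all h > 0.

On y'=λy, z=hλ:
  y_{n+1} = y_n + z·[5/8·y_n + 3/8·y_{n+1}] ⇒ (1 − 3/8z)y_{n+1} = (1 + 5/8z)y_n
  Hence R(z) = (1 + 5/8z)/(1 − 3/8z).

Find x<0 with |R(x)|<1.
x=-0.96: |R|=0.2941
R=−1: 1+5/8x = −1+3/8x ⇒ -1/4x=2 ⇒ x=2/(-1/4)=-8.0000
Confirm numerically:
  x=-7.751: |R|=0.98407 <1
  x=-6.066: |R|=0.85236 <1
  x=-5.547: |R|=0.80090 <1
  x=-4.933: |R|=0.73095 <1
  x=-8.534: |R|=1.03178 >1
  x=-8.400: |R|=1.02410 >1
Stable set (-8.0000, 0).

(-8.0000,0); λ=-8 ⇒ h* = (8)/8 = 1.0000.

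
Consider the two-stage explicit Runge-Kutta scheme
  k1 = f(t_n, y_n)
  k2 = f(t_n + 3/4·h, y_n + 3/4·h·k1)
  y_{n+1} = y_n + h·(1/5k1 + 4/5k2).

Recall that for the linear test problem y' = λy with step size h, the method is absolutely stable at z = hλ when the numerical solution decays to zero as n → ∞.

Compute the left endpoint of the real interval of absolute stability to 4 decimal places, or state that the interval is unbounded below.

left endpoint -1.6667.

Test eqn y'=λy, z=hλ:
  k1=λy_n ⇒ h·k1=z·y_n;  k2=λ(1+3/4z)y_n ⇒ h·k2=z(1+3/4z)y_n
  y_{n+1}/y_n = 1 + 1/5z + 4/5z(1+3/4z) = 1 + z + 3/5z²
  Hence R(z) = 1 + z + 3/5z².

Boundary: |R(x)|=1, x<0.
x=-0.8: |R|=0.5840
R=1: x+3/5x²=0 ⇒ x=−5/3=-1.6667; min R=1−1/(4·3/5)=0.5833>−1
Confirm numerically:
  x=-1.366: |R|=0.75357 <1
  x=-1.304: |R|=0.71625 <1
  x=-0.970: |R|=0.59454 <1
  x=-2.126: |R|=1.58593 >1
  x=-2.091: |R|=1.53237 >1
Stable set (-1.6667, 0).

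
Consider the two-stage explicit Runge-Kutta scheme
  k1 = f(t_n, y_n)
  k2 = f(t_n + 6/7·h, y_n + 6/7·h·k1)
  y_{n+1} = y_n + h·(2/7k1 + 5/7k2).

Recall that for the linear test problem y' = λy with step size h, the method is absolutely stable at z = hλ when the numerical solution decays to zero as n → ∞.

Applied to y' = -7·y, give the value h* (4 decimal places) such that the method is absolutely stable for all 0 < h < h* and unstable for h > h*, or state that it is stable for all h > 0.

Set f=λy, z=hλ:
  k1=λy_n ⇒ h·k1=z·y_n;  k2=λ(1+6/7z)y_n ⇒ h·k2=z(1+6/7z)y_n
  y_{n+1}/y_n = 1 + 2/7z + 5/7z(1+6/7z) = 1 + z + 30/49z²
  ⇒ R(z) = 1 + z + 30/49z².

Find x<0 with |R(x)|<1.
x=-0.42: |R|=0.6880
R=1: x+30/49x²=0 ⇒ x=−49/30=-1.6333; min R=1−1/(4·30/49)=0.5917>−1
Confirm numerically:
  x=-1.235: |R|=0.69881 <1
  x=-1.034: |R|=0.62059 <1
  x=-1.008: |R|=0.61408 <1
  x=-2.084: |R|=1.57501 >1
  x=-1.983: |R|=1.42452 >1
  x=-1.677: |R|=1.04483 >1
Stable set (-1.6333, 0).

(-1.6333,0); λ=-7 ⇒ h* = (49/30)/7 = 0.2333.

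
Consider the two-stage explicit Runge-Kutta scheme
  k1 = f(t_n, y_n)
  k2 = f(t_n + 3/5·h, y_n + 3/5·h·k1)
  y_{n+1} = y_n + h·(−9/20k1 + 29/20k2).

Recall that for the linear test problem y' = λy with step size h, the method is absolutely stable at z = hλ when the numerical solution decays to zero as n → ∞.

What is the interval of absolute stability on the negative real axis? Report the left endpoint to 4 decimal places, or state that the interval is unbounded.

(-1.1494, 0).

Set f=λy, z=hλ:
  k1=λy_n ⇒ h·k1=z·y_n;  k2=λ(1+3/5z)y_n ⇒ h·k2=z(1+3/5z)y_n
  y_{n+1}/y_n = 1 − 9/20z + 29/20z(1+3/5z) = 1 + z + 87/100z²
  R(z) = 1 + z + 87/100z².

Solve |R(x)|<1 on ℝ⁻.
x=-0.75: |R|=0.7394
R=1: x+87/100x²=0 ⇒ x=−100/87=-1.1494; min R=1−1/(4·87/100)=0.7126>−1
Confirm numerically:
  x=-1.104: |R|=0.95637 <1
  x=-1.027: |R|=0.89061 <1
  x=-0.804: |R|=0.75838 <1
  x=-0.466: |R|=0.72293 <1
  x=-1.532: |R|=1.50991 >1
  x=-1.458: |R|=1.39141 >1
Stable set (-1.1494, 0).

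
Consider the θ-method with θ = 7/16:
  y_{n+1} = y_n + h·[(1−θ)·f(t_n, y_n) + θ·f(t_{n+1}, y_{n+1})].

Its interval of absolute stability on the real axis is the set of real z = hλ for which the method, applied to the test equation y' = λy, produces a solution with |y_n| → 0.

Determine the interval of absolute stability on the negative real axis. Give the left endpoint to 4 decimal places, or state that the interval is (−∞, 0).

z∈(-16.0000,0).

On y'=λy, z=hλ:
  y_{n+1} = y_n + z·[9/16·y_n + 7/16·y_{n+1}] ⇒ (1 − 7/16z)y_{n+1} = (1 + 9/16z)y_n
  so R(z) = (1 + 9/16z)/(1 − 7/16z).

Solve |R(x)|<1 on ℝ⁻.
x=-0.78: |R|=0.4185
R=−1: 1+9/16x = −1+7/16x ⇒ -1/8x=2 ⇒ x=2/(-1/8)=-16.0000
Confirm numerically:
  x=-13.925: |R|=0.96343 <1
  x=-10.295: |R|=0.87044 <1
  x=-7.575: |R|=0.75589 <1
  x=-7.172: |R|=0.73331 <1
  x=-16.484: |R|=1.00737 >1
  x=-16.280: |R|=1.00431 >1
  x=-16.116: |R|=1.00180 >1
So |R|<1 on (-16.0000, 0).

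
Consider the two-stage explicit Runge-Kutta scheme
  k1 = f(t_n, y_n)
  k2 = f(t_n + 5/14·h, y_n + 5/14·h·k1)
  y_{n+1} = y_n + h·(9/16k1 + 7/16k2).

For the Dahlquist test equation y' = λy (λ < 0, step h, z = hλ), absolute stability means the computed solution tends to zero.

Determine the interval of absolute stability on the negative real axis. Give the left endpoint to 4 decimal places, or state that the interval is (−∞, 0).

z∈(-6.4000,0).

Set f=λy, z=hλ:
  k1=λy_n ⇒ h·k1=z·y_n;  k2=λ(1+5/14z)y_n ⇒ h·k2=z(1+5/14z)y_n
  y_{n+1}/y_n = 1 + 9/16z + 7/16z(1+5/14z) = 1 + z + 5/32z²
  Hence R(z) = 1 + z + 5/32z².

Need |R(x)|<1, x<0.
x=-0.82: |R|=0.2851
R=1: x+5/32x²=0 ⇒ x=−32/5=-6.4000; min R=1−1/(4·5/32)=-0.6000>−1
Confirm numerically:
  x=-5.076: |R|=0.05010 <1
  x=-4.893: |R|=0.15215 <1
  x=-4.598: |R|=0.29462 <1
  x=-3.872: |R|=0.52944 <1
  x=-6.833: |R|=1.46230 >1
  x=-6.727: |R|=1.34371 >1
  x=-6.726: |R|=1.34261 >1
So |R|<1 on (-6.4000, 0).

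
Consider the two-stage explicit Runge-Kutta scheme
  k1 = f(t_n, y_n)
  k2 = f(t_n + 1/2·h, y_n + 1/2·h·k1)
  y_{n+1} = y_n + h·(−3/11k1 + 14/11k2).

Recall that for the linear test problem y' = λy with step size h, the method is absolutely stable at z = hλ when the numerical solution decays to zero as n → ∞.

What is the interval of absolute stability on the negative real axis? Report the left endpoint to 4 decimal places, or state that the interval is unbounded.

With y'=λy (z=hλ):
  k1=λy_n ⇒ h·k1=z·y_n;  k2=λ(1+1/2z)y_n ⇒ h·k2=z(1+1/2z)y_n
  y_{n+1}/y_n = 1 − 3/11z + 14/11z(1+1/2z) = 1 + z + 7/11z²
  R(z) = 1 + z + 7/11z².

Boundary: |R(x)|=1, x<0.
x=-0.95: |R|=0.6243
R=1: x+7/11x²=0 ⇒ x=−11/7=-1.5714; min R=1−1/(4·7/11)=0.6071>−1
Confirm numerically:
  x=-0.937: |R|=0.62171 <1
  x=-0.922: |R|=0.61896 <1
  x=-0.666: |R|=0.61626 <1
  x=-1.959: |R|=1.48316 >1
  x=-1.957: |R|=1.48018 >1
  x=-1.746: |R|=1.19396 >1
Stable set (-1.5714, 0).

z∈(-1.5714,0).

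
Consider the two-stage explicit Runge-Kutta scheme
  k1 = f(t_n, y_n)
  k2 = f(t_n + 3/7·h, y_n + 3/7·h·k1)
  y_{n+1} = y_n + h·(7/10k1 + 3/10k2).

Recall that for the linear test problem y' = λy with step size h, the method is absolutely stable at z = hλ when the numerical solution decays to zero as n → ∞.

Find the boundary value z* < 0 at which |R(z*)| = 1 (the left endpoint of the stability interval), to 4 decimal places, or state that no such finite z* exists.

left endpoint -7.7778.

With y'=λy (z=hλ):
  k1=λy_n ⇒ h·k1=z·y_n;  k2=λ(1+3/7z)y_n ⇒ h·k2=z(1+3/7z)y_n
  y_{n+1}/y_n = 1 + 7/10z + 3/10z(1+3/7z) = 1 + z + 9/70z²
  R(z) = 1 + z + 9/70z².

Solve |R(x)|<1 on ℝ⁻.
x=-1.52: |R|=0.2229
R=1: x+9/70x²=0 ⇒ x=−70/9=-7.7778; min R=1−1/(4·9/70)=-0.9444>−1
Confirm numerically:
  x=-7.579: |R|=0.80630 <1
  x=-5.240: |R|=0.70974 <1
  x=-3.374: |R|=0.91036 <1
  x=-3.192: |R|=0.88200 <1
  x=-8.354: |R|=1.61891 >1
  x=-8.061: |R|=1.29354 >1
  x=-7.806: |R|=1.02832 >1
Interval (-7.7778, 0).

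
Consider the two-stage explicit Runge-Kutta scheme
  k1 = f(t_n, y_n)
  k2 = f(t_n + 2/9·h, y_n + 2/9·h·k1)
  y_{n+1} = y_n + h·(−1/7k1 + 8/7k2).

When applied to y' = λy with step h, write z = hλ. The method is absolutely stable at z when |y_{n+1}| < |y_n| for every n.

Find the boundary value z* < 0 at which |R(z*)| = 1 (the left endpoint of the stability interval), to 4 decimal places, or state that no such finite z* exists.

On y'=λy, z=hλ:
  k1=λy_n ⇒ h·k1=z·y_n;  k2=λ(1+2/9z)y_n ⇒ h·k2=z(1+2/9z)y_n
  y_{n+1}/y_n = 1 − 1/7z + 8/7z(1+2/9z) = 1 + z + 16/63z²
  R(z) = 1 + z + 16/63z².

Boundary: |R(x)|=1, x<0.
x=-0.6: |R|=0.4914
R=1: x+16/63x²=0 ⇒ x=−63/16=-3.9375; min R=1−1/(4·16/63)=0.0156>−1
Confirm numerically:
  x=-3.368: |R|=0.51287 <1
  x=-2.788: |R|=0.18608 <1
  x=-1.841: |R|=0.01977 <1
  x=-4.159: |R|=1.23396 >1
  x=-4.006: |R|=1.06969 >1
Stable set (-3.9375, 0).

left endpoint -3.9375.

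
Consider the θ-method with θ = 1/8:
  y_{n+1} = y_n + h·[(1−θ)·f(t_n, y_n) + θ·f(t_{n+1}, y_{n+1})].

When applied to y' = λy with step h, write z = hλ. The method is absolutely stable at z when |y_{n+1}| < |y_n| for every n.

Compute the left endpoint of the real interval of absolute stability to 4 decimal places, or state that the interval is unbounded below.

Set f=λy, z=hλ:
  y_{n+1} = y_n + z·[7/8·y_n + 1/8·y_{n+1}] ⇒ (1 − 1/8z)y_{n+1} = (1 + 7/8z)y_n
  Hence R(z) = (1 + 7/8z)/(1 − 1/8z).

Boundary: |R(x)|=1, x<0.
x=-1.29: |R|=0.1109
R=−1: 1+7/8x = −1+1/8x ⇒ -3/4x=2 ⇒ x=2/(-3/4)=-2.6667
Confirm numerically:
  x=-2.352: |R|=0.81762 <1
  x=-1.733: |R|=0.42443 <1
  x=-1.595: |R|=0.32986 <1
  x=-1.362: |R|=0.16385 <1
  x=-3.131: |R|=1.25029 >1
  x=-3.054: |R|=1.21024 >1
Interval (-2.6667, 0).

z* = -2.6667.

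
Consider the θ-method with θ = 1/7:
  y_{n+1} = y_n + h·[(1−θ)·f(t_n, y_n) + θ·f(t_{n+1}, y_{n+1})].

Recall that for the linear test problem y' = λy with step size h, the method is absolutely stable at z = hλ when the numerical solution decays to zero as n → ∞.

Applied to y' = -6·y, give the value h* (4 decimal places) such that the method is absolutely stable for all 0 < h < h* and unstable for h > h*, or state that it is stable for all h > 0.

With y'=λy (z=hλ):
  y_{n+1} = y_n + z·[6/7·y_n + 1/7·y_{n+1}] ⇒ (1 − 1/7z)y_{n+1} = (1 + 6/7z)y_n
  so R(z) = (1 + 6/7z)/(1 − 1/7z).

Find x<0 with |R(x)|<1.
x=-0.42: |R|=0.6038
R=−1: 1+6/7x = −1+1/7x ⇒ -5/7x=2 ⇒ x=2/(-5/7)=-2.8000
Confirm numerically:
  x=-1.978: |R|=0.54221 <1
  x=-1.937: |R|=0.51718 <1
  x=-1.379: |R|=0.15205 <1
  x=-3.396: |R|=1.28665 >1
  x=-3.278: |R|=1.23254 >1
  x=-3.186: |R|=1.18948 >1
Stable set (-2.8000, 0).

(-2.8000,0); λ=-6 ⇒ h* = (14/5)/6 = 0.4667.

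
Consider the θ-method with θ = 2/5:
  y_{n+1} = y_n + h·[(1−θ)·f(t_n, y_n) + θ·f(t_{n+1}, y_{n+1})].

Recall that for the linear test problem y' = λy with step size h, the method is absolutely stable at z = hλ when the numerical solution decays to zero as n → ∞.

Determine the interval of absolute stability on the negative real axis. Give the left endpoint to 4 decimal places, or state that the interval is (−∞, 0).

z∈(-10.0000,0).

Set f=λy, z=hλ:
  y_{n+1} = y_n + z·[3/5·y_n + 2/5·y_{n+1}] ⇒ (1 − 2/5z)y_{n+1} = (1 + 3/5z)y_n
  ⇒ R(z) = (1 + 3/5z)/(1 − 2/5z).

Need |R(x)|<1, x<0.
x=-0.76: |R|=0.4172
R=−1: 1+3/5x = −1+2/5x ⇒ -1/5x=2 ⇒ x=2/(-1/5)=-10.0000
Confirm numerically:
  x=-9.083: |R|=0.96042 <1
  x=-5.146: |R|=0.68258 <1
  x=-4.721: |R|=0.63447 <1
  x=-4.394: |R|=0.59341 <1
  x=-10.307: |R|=1.01199 >1
  x=-10.301: |R|=1.01176 >1
  x=-10.119: |R|=1.00472 >1
Stable set (-10.0000, 0).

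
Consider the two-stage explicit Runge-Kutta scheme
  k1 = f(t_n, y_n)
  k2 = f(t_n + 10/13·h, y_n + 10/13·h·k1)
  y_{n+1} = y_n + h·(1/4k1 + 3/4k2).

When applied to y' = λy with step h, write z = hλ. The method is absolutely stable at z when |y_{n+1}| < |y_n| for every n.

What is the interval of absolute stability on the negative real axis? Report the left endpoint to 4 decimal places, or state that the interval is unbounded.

On y'=λy, z=hλ:
  k1=λy_n ⇒ h·k1=z·y_n;  k2=λ(1+10/13z)y_n ⇒ h·k2=z(1+10/13z)y_n
  y_{n+1}/y_n = 1 + 1/4z + 3/4z(1+10/13z) = 1 + z + 15/26z²
  Hence R(z) = 1 + z + 15/26z².

Boundary: |R(x)|=1, x<0.
x=-0.54: |R|=0.6282
R=1: x+15/26x²=0 ⇒ x=−26/15=-1.7333; min R=1−1/(4·15/26)=0.5667>−1
Confirm numerically:
  x=-1.573: |R|=0.85450 <1
  x=-0.900: |R|=0.56731 <1
  x=-0.805: |R|=0.56886 <1
  x=-2.168: |R|=1.54367 >1
  x=-2.159: |R|=1.53020 >1
  x=-1.832: |R|=1.10428 >1
Interval (-1.7333, 0).

(-1.7333, 0).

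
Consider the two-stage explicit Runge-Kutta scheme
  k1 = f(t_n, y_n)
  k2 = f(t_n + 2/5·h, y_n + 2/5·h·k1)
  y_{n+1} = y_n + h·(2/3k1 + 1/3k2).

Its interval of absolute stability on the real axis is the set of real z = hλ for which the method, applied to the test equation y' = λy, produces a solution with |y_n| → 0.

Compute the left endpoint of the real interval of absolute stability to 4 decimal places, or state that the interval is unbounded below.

With y'=λy (z=hλ):
  k1=λy_n ⇒ h·k1=z·y_n;  k2=λ(1+2/5z)y_n ⇒ h·k2=z(1+2/5z)y_n
  y_{n+1}/y_n = 1 + 2/3z + 1/3z(1+2/5z) = 1 + z + 2/15z²
  so R(z) = 1 + z + 2/15z².

Solve |R(x)|<1 on ℝ⁻.
x=-1.07: |R|=0.0827
R=1: x+2/15x²=0 ⇒ x=−15/2=-7.5000; min R=1−1/(4·2/15)=-0.8750>−1
Confirm numerically:
  x=-6.126: |R|=0.12228 <1
  x=-6.069: |R|=0.15797 <1
  x=-5.145: |R|=0.61553 <1
  x=-7.816: |R|=1.32931 >1
  x=-7.563: |R|=1.06353 >1
  x=-7.560: |R|=1.06048 >1
Interval (-7.5000, 0).

left endpoint -7.5000.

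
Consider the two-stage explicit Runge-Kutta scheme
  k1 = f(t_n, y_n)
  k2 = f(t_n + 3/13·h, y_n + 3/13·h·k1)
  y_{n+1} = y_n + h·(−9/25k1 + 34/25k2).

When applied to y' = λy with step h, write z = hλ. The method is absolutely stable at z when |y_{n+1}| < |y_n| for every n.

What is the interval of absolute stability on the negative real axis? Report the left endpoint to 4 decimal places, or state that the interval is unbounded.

Test eqn y'=λy, z=hλ:
  k1=λy_n ⇒ h·k1=z·y_n;  k2=λ(1+3/13z)y_n ⇒ h·k2=z(1+3/13z)y_n
  y_{n+1}/y_n = 1 − 9/25z + 34/25z(1+3/13z) = 1 + z + 102/325z²
  ⇒ R(z) = 1 + z + 102/325z².

Solve |R(x)|<1 on ℝ⁻.
x=-1.2: |R|=0.2519
R=1: x+102/325x²=0 ⇒ x=−325/102=-3.1863; min R=1−1/(4·102/325)=0.2034>−1
Confirm numerically:
  x=-3.160: |R|=0.97394 <1
  x=-2.669: |R|=0.56670 <1
  x=-2.536: |R|=0.48244 <1
  x=-1.364: |R|=0.21991 <1
  x=-3.719: |R|=1.62179 >1
  x=-3.660: |R|=1.54416 >1
Interval (-3.1863, 0).

(-3.1863, 0).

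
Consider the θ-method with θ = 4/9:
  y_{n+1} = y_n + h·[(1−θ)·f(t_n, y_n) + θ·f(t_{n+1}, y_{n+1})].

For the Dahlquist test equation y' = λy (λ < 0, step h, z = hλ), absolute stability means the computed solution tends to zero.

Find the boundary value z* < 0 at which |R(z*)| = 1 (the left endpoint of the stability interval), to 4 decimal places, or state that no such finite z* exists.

On y'=λy, z=hλ:
  y_{n+1} = y_n + z·[5/9·y_n + 4/9·y_{n+1}] ⇒ (1 − 4/9z)y_{n+1} = (1 + 5/9z)y_n
  R(z) = (1 + 5/9z)/(1 − 4/9z).

Solve |R(x)|<1 on ℝ⁻.
x=-1.4: |R|=0.1370
R=−1: 1+5/9x = −1+4/9x ⇒ -1/9x=2 ⇒ x=2/(-1/9)=-18.0000
Confirm numerically:
  x=-15.850: |R|=0.97030 <1
  x=-13.174: |R|=0.92178 <1
  x=-8.474: |R|=0.77793 <1
  x=-7.472: |R|=0.72927 <1
  x=-18.325: |R|=1.00395 >1
  x=-18.293: |R|=1.00357 >1
  x=-18.059: |R|=1.00073 >1
So |R|<1 on (-18.0000, 0).

left endpoint -18.0000.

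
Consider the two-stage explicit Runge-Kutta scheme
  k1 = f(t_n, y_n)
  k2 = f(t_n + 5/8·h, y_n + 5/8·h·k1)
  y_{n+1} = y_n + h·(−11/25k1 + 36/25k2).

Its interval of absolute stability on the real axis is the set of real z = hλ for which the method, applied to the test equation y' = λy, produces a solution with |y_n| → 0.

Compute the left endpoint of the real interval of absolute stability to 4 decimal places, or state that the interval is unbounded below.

left endpoint -1.1111.

On y'=λy, z=hλ:
  k1=λy_n ⇒ h·k1=z·y_n;  k2=λ(1+5/8z)y_n ⇒ h·k2=z(1+5/8z)y_n
  y_{n+1}/y_n = 1 − 11/25z + 36/25z(1+5/8z) = 1 + z + 9/10z²
  ⇒ R(z) = 1 + z + 9/10z².

Solve |R(x)|<1 on ℝ⁻.
x=-0.47: |R|=0.7288
R=1: x+9/10x²=0 ⇒ x=−10/9=-1.1111; min R=1−1/(4·9/10)=0.7222>−1
Confirm numerically:
  x=-0.972: |R|=0.87831 <1
  x=-0.826: |R|=0.78805 <1
  x=-0.519: |R|=0.72342 <1
  x=-1.239: |R|=1.14261 >1
  x=-1.181: |R|=1.07428 >1
So |R|<1 on (-1.1111, 0).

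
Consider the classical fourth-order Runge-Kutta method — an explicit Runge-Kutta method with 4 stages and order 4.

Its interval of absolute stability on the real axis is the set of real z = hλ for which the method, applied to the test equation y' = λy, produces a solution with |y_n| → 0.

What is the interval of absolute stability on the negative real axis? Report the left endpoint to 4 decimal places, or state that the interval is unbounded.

Set f=λy, z=hλ:
  order 4, 4-stage ⇒ R(z)=1+z+z^2/2+z^3/6+z^4/24
  (e.g. R(-0.37)=0.69079, |R|=0.69079)

Solve |R(x)|<1 on ℝ⁻.
x=-0.37: |R|=0.6908
|R(-2.19)|=0.4159 |R(-2.11)|=0.3763 |R(-1.8)|=0.2854
Bisect:
  x_lo=-3.3398 |R|=2.2125  x_hi=-0.2408 |R|=0.7860
  mid=-1.79027 |R|=0.28396 →hi
  mid=-2.56503 |R|=0.71561 →hi
  mid=-2.95240 |R|=1.28260 →lo
  mid=-2.75871 |R|=0.96066 →hi
  mid=-2.85556 |R|=1.11121 →lo
  mid=-2.80714 |R|=1.03344 →lo
  mid=-2.78293 |R|=0.99644 →hi
  mid=-2.79503 |R|=1.01478 →lo
  ...
  [-2.78538,-2.78520] ⇒ x*=-2.7853
Interval (-2.7853, 0).

z∈(-2.7853,0).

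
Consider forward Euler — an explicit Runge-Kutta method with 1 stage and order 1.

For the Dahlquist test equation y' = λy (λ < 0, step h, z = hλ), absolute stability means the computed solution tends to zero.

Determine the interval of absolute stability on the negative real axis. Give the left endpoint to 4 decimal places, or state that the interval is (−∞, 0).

On y'=λy, z=hλ:
  order 1, 1-stage ⇒ R(z)=1+z
  (e.g. R(-1.77)=-0.77000, |R|=0.77000)

Need |R(x)|<1, x<0.
x=-1.77: |R|=0.7700
|R(-1.78)|=0.7800 |R(-0.74)|=0.2600 |R(-0.64)|=0.3600
Bisect:
  x_lo=-2.3122 |R|=1.3122  x_hi=-0.2783 |R|=0.7217
  mid=-1.29522 |R|=0.29522 →hi
  mid=-1.80369 |R|=0.80369 →hi
  mid=-2.05793 |R|=1.05793 →lo
  mid=-1.93081 |R|=0.93081 →hi
  mid=-1.99437 |R|=0.99437 →hi
  mid=-2.02615 |R|=1.02615 →lo
  mid=-2.01026 |R|=1.01026 →lo
  mid=-2.00231 |R|=1.00231 →lo
  mid=-1.99834 |R|=0.99834 →hi
  ...
  [-2.00008,-1.99995] ⇒ x*=-2.0000
Stable set (-2.0000, 0).

z∈(-2.0000,0).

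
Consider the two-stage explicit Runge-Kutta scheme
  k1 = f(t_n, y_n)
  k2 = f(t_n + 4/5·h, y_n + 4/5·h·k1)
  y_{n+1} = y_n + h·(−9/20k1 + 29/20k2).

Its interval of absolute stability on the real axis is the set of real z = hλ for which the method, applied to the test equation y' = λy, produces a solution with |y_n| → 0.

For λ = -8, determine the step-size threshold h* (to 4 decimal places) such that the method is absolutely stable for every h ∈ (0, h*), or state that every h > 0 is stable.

(-0.8621,0); λ=-8 ⇒ h* = (25/29)/8 = 0.1078.

On y'=λy, z=hλ:
  k1=λy_n ⇒ h·k1=z·y_n;  k2=λ(1+4/5z)y_n ⇒ h·k2=z(1+4/5z)y_n
  y_{n+1}/y_n = 1 − 9/20z + 29/20z(1+4/5z) = 1 + z + 29/25z²
  so R(z) = 1 + z + 29/25z².

Need |R(x)|<1, x<0.
x=-1.29: |R|=1.6404
R=1: x+29/25x²=0 ⇒ x=−25/29=-0.8621; min R=1−1/(4·29/25)=0.7845>−1
Confirm numerically:
  x=-0.793: |R|=0.93646 <1
  x=-0.758: |R|=0.90849 <1
  x=-0.429: |R|=0.78449 <1
  x=-1.169: |R|=1.41621 >1
  x=-1.051: |R|=1.23034 >1
Stable set (-0.8621, 0).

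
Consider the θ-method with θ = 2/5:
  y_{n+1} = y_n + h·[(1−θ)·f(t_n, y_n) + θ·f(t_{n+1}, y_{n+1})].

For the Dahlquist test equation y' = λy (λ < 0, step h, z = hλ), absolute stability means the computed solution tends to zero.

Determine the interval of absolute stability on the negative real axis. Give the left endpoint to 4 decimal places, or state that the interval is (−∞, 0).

(-10.0000, 0).

Test eqn y'=λy, z=hλ:
  y_{n+1} = y_n + z·[3/5·y_n + 2/5·y_{n+1}] ⇒ (1 − 2/5z)y_{n+1} = (1 + 3/5z)y_n
  R(z) = (1 + 3/5z)/(1 − 2/5z).

Find x<0 with |R(x)|<1.
x=-1.67: |R|=0.0012
R=−1: 1+3/5x = −1+2/5x ⇒ -1/5x=2 ⇒ x=2/(-1/5)=-10.0000
Confirm numerically:
  x=-9.859: |R|=0.99430 <1
  x=-9.039: |R|=0.95836 <1
  x=-8.732: |R|=0.94355 <1
  x=-10.401: |R|=1.01554 >1
  x=-10.127: |R|=1.00503 >1
Stable set (-10.0000, 0).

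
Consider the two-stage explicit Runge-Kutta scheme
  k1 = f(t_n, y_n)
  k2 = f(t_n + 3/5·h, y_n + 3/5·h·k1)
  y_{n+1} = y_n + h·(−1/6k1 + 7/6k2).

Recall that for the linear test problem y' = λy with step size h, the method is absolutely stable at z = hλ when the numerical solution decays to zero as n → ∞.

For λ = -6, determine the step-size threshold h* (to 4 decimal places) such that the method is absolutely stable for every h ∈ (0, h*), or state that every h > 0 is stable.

(-1.4286,0); λ=-6 ⇒ h* = (10/7)/6 = 0.2381.

Test eqn y'=λy, z=hλ:
  k1=λy_n ⇒ h·k1=z·y_n;  k2=λ(1+3/5z)y_n ⇒ h·k2=z(1+3/5z)y_n
  y_{n+1}/y_n = 1 − 1/6z + 7/6z(1+3/5z) = 1 + z + 7/10z²
  Hence R(z) = 1 + z + 7/10z².

Need |R(x)|<1, x<0.
x=-1.58: |R|=1.1675
R=1: x+7/10x²=0 ⇒ x=−10/7=-1.4286; min R=1−1/(4·7/10)=0.6429>−1
Confirm numerically:
  x=-1.319: |R|=0.89883 <1
  x=-1.313: |R|=0.89378 <1
  x=-1.277: |R|=0.86451 <1
  x=-1.995: |R|=1.79102 >1
  x=-1.636: |R|=1.23755 >1
Stable set (-1.4286, 0).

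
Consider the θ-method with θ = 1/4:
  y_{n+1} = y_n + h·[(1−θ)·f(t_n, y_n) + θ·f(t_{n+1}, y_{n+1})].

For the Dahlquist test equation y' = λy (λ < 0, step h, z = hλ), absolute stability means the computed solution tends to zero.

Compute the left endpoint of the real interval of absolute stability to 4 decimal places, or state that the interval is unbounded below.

With y'=λy (z=hλ):
  y_{n+1} = y_n + z·[3/4·y_n + 1/4·y_{n+1}] ⇒ (1 − 1/4z)y_{n+1} = (1 + 3/4z)y_n
  Hence R(z) = (1 + 3/4z)/(1 − 1/4z).

Solve |R(x)|<1 on ℝ⁻.
x=-0.94: |R|=0.2389
R=−1: 1+3/4x = −1+1/4x ⇒ -1/2x=2 ⇒ x=2/(-1/2)=-4.0000
Confirm numerically:
  x=-3.968: |R|=0.99197 <1
  x=-3.681: |R|=0.91694 <1
  x=-2.686: |R|=0.60694 <1
  x=-4.569: |R|=1.13280 >1
  x=-4.444: |R|=1.10516 >1
Stable set (-4.0000, 0).

z* = -4.0000.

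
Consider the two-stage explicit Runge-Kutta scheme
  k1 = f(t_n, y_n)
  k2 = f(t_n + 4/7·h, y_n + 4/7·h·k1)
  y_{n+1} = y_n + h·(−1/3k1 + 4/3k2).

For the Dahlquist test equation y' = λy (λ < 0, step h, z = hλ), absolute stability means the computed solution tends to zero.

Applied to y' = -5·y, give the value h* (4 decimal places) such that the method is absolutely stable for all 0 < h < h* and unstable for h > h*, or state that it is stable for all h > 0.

Test eqn y'=λy, z=hλ:
  k1=λy_n ⇒ h·k1=z·y_n;  k2=λ(1+4/7z)y_n ⇒ h·k2=z(1+4/7z)y_n
  y_{n+1}/y_n = 1 − 1/3z + 4/3z(1+4/7z) = 1 + z + 16/21z²
  ⇒ R(z) = 1 + z + 16/21z².

Boundary: |R(x)|=1, x<0.
x=-0.38: |R|=0.7300
R=1: x+16/21x²=0 ⇒ x=−21/16=-1.3125; min R=1−1/(4·16/21)=0.6719>−1
Confirm numerically:
  x=-1.209: |R|=0.90466 <1
  x=-0.723: |R|=0.67527 <1
  x=-0.578: |R|=0.67654 <1
  x=-1.891: |R|=1.83348 >1
  x=-1.853: |R|=1.76308 >1
  x=-1.368: |R|=1.05785 >1
Interval (-1.3125, 0).

(-1.3125,0); λ=-5 ⇒ h* = (21/16)/5 = 0.2625.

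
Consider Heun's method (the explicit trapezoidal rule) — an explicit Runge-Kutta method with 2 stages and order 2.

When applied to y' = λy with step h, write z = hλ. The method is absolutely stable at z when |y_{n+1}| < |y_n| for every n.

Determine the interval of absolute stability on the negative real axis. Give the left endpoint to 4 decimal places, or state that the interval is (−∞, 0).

(-2.0000, 0).

On y'=λy, z=hλ:
  order 2, 2-stage ⇒ R(z)=1+z+z^2/2
  (e.g. R(-1.76)=0.78880, |R|=0.78880)

Boundary: |R(x)|=1, x<0.
x=-1.76: |R|=0.7888
|R(-1.89)|=0.8960 |R(-1.37)|=0.5685 |R(-0.9)|=0.5050
Bisect:
  x_lo=-2.6529 |R|=1.8661  x_hi=-0.3564 |R|=0.7071
  mid=-1.50466 |R|=0.62734 →hi
  mid=-2.07880 |R|=1.08191 →lo
  mid=-1.79173 |R|=0.81342 →hi
  mid=-1.93527 |R|=0.93736 →hi
  mid=-2.00704 |R|=1.00706 →lo
  mid=-1.97115 |R|=0.97157 →hi
  mid=-1.98909 |R|=0.98915 →hi
  ...
  [-2.00003,-1.99989] ⇒ x*=-2.0000
Interval (-2.0000, 0).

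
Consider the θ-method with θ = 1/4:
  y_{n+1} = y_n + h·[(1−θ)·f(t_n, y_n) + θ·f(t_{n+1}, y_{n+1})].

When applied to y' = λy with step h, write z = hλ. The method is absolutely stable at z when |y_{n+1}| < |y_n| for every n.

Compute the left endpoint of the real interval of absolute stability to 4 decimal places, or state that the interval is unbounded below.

With y'=λy (z=hλ):
  y_{n+1} = y_n + z·[3/4·y_n + 1/4·y_{n+1}] ⇒ (1 − 1/4z)y_{n+1} = (1 + 3/4z)y_n
  so R(z) = (1 + 3/4z)/(1 − 1/4z).

Find x<0 with |R(x)|<1.
x=-1.52: |R|=0.1014
R=−1: 1+3/4x = −1+1/4x ⇒ -1/2x=2 ⇒ x=2/(-1/2)=-4.0000
Confirm numerically:
  x=-3.597: |R|=0.89391 <1
  x=-3.155: |R|=0.76380 <1
  x=-2.566: |R|=0.56320 <1
  x=-2.510: |R|=0.54224 <1
  x=-4.275: |R|=1.06647 >1
  x=-4.165: |R|=1.04042 >1
Interval (-4.0000, 0).

z* = -4.0000.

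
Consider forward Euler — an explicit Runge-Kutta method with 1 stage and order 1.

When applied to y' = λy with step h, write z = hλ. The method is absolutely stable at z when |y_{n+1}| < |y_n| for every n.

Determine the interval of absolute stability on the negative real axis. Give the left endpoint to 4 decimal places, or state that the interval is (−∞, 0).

z∈(-2.0000,0).

Test eqn y'=λy, z=hλ:
  order 1, 1-stage ⇒ R(z)=1+z
  (e.g. R(-1.5)=-0.50000, |R|=0.50000)

Find x<0 with |R(x)|<1.
x=-1.5: |R|=0.5000
|R(-2.21)|=1.2100 |R(-1.72)|=0.7200 |R(-0.55)|=0.4500
Bisect:
  x_lo=-2.7209 |R|=1.7209  x_hi=-0.2375 |R|=0.7625
  mid=-1.47916 |R|=0.47916 →hi
  mid=-2.10002 |R|=1.10002 →lo
  mid=-1.78959 |R|=0.78959 →hi
  mid=-1.94480 |R|=0.94480 →hi
  mid=-2.02241 |R|=1.02241 →lo
  mid=-1.98361 |R|=0.98361 →hi
  mid=-2.00301 |R|=1.00301 →lo
  mid=-1.99331 |R|=0.99331 →hi
  ...
  [-2.00013,-1.99998] ⇒ x*=-2.0000
Stable set (-2.0000, 0).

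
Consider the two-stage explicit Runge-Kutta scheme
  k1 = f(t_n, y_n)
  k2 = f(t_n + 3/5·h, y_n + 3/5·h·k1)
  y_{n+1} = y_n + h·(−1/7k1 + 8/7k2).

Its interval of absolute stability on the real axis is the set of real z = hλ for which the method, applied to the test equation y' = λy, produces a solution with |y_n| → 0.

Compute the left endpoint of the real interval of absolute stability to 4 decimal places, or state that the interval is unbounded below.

left endpoint -1.4583.

On y'=λy, z=hλ:
  k1=λy_n ⇒ h·k1=z·y_n;  k2=λ(1+3/5z)y_n ⇒ h·k2=z(1+3/5z)y_n
  y_{n+1}/y_n = 1 − 1/7z + 8/7z(1+3/5z) = 1 + z + 24/35z²
  Hence R(z) = 1 + z + 24/35z².

Solve |R(x)|<1 on ℝ⁻.
x=-0.93: |R|=0.6631
R=1: x+24/35x²=0 ⇒ x=−35/24=-1.4583; min R=1−1/(4·24/35)=0.6354>−1
Confirm numerically:
  x=-0.932: |R|=0.66363 <1
  x=-0.877: |R|=0.65040 <1
  x=-0.840: |R|=0.64384 <1
  x=-0.744: |R|=0.63557 <1
  x=-2.016: |R|=1.77092 >1
  x=-1.926: |R|=1.61764 >1
Interval (-1.4583, 0).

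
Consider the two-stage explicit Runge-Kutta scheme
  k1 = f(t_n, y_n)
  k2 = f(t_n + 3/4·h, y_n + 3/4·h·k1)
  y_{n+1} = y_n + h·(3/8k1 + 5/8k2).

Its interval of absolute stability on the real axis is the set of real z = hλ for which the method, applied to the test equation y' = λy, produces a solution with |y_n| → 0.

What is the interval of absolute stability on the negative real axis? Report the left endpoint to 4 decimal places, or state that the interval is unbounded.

With y'=λy (z=hλ):
  k1=λy_n ⇒ h·k1=z·y_n;  k2=λ(1+3/4z)y_n ⇒ h·k2=z(1+3/4z)y_n
  y_{n+1}/y_n = 1 + 3/8z + 5/8z(1+3/4z) = 1 + z + 15/32z²
  ⇒ R(z) = 1 + z + 15/32z².

Need |R(x)|<1, x<0.
x=-1.61: |R|=0.6050
R=1: x+15/32x²=0 ⇒ x=−32/15=-2.1333; min R=1−1/(4·15/32)=0.4667>−1
Confirm numerically:
  x=-1.802: |R|=0.72013 <1
  x=-1.439: |R|=0.53165 <1
  x=-1.127: |R|=0.46837 <1
  x=-2.222: |R|=1.09235 >1
  x=-2.207: |R|=1.07621 >1
So |R|<1 on (-2.1333, 0).

z∈(-2.1333,0).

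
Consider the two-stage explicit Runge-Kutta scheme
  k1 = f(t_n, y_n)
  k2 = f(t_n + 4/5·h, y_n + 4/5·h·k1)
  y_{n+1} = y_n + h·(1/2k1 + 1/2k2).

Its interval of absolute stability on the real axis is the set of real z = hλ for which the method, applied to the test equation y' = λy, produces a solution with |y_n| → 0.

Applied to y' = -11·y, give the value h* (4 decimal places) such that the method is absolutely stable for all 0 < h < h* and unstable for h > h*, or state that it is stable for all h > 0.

Test eqn y'=λy, z=hλ:
  k1=λy_n ⇒ h·k1=z·y_n;  k2=λ(1+4/5z)y_n ⇒ h·k2=z(1+4/5z)y_n
  y_{n+1}/y_n = 1 + 1/2z + 1/2z(1+4/5z) = 1 + z + 2/5z²
  R(z) = 1 + z + 2/5z².

Boundary: |R(x)|=1, x<0.
x=-1.5: |R|=0.4000
R=1: x+2/5x²=0 ⇒ x=−5/2=-2.5000; min R=1−1/(4·2/5)=0.3750>−1
Confirm numerically:
  x=-2.339: |R|=0.84937 <1
  x=-1.763: |R|=0.48027 <1
  x=-1.675: |R|=0.44725 <1
  x=-2.691: |R|=1.20559 >1
  x=-2.686: |R|=1.19984 >1
  x=-2.618: |R|=1.12357 >1
Interval (-2.5000, 0).

(-2.5000,0); λ=-11 ⇒ h* = (5/2)/11 = 0.2273.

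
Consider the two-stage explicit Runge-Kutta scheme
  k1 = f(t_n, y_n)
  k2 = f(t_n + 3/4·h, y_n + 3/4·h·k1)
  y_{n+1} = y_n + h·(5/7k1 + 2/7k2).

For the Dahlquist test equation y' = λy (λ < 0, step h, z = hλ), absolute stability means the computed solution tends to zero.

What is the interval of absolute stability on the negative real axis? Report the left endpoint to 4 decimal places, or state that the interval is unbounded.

(-4.6667, 0).

On y'=λy, z=hλ:
  k1=λy_n ⇒ h·k1=z·y_n;  k2=λ(1+3/4z)y_n ⇒ h·k2=z(1+3/4z)y_n
  y_{n+1}/y_n = 1 + 5/7z + 2/7z(1+3/4z) = 1 + z + 3/14z²
  Hence R(z) = 1 + z + 3/14z².

Solve |R(x)|<1 on ℝ⁻.
x=-1.08: |R|=0.1699
R=1: x+3/14x²=0 ⇒ x=−14/3=-4.6667; min R=1−1/(4·3/14)=-0.1667>−1
Confirm numerically:
  x=-3.566: |R|=0.15893 <1
  x=-2.196: |R|=0.16263 <1
  x=-1.915: |R|=0.12917 <1
  x=-5.131: |R|=1.51053 >1
  x=-4.810: |R|=1.14774 >1
So |R|<1 on (-4.6667, 0).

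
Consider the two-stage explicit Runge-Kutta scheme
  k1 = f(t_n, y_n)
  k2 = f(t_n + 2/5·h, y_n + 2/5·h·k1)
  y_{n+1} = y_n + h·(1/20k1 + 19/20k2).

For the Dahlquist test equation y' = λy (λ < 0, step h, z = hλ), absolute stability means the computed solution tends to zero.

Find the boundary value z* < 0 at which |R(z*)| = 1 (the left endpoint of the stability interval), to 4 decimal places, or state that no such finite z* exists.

Test eqn y'=λy, z=hλ:
  k1=λy_n ⇒ h·k1=z·y_n;  k2=λ(1+2/5z)y_n ⇒ h·k2=z(1+2/5z)y_n
  y_{n+1}/y_n = 1 + 1/20z + 19/20z(1+2/5z) = 1 + z + 19/50z²
  ⇒ R(z) = 1 + z + 19/50z².

Boundary: |R(x)|=1, x<0.
x=-1.39: |R|=0.3442
R=1: x+19/50x²=0 ⇒ x=−50/19=-2.6316; min R=1−1/(4·19/50)=0.3421>−1
Confirm numerically:
  x=-2.222: |R|=0.65417 <1
  x=-1.984: |R|=0.51178 <1
  x=-1.483: |R|=0.35273 <1
  x=-3.109: |R|=1.56403 >1
  x=-2.811: |R|=1.19165 >1
  x=-2.713: |R|=1.08394 >1
Interval (-2.6316, 0).

z* = -2.6316.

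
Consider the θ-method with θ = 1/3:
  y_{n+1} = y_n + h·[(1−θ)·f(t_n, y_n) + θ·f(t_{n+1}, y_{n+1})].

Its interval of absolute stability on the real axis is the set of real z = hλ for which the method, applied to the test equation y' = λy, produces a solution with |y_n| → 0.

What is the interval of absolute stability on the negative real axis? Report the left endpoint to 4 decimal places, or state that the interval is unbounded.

z∈(-6.0000,0).

With y'=λy (z=hλ):
  y_{n+1} = y_n + z·[2/3·y_n + 1/3·y_{n+1}] ⇒ (1 − 1/3z)y_{n+1} = (1 + 2/3z)y_n
  ⇒ R(z) = (1 + 2/3z)/(1 − 1/3z).

Need |R(x)|<1, x<0.
x=-0.95: |R|=0.2785
R=−1: 1+2/3x = −1+1/3x ⇒ -1/3x=2 ⇒ x=2/(-1/3)=-6.0000
Confirm numerically:
  x=-5.297: |R|=0.91527 <1
  x=-3.879: |R|=0.69167 <1
  x=-3.270: |R|=0.56459 <1
  x=-2.902: |R|=0.47509 <1
  x=-6.536: |R|=1.05621 >1
  x=-6.089: |R|=1.00979 >1
Stable set (-6.0000, 0).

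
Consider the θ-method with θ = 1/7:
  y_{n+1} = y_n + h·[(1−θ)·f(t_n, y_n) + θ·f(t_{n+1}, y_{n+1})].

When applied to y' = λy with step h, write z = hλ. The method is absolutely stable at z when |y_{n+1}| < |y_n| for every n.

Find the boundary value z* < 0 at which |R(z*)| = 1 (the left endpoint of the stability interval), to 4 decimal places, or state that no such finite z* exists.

With y'=λy (z=hλ):
  y_{n+1} = y_n + z·[6/7·y_n + 1/7·y_{n+1}] ⇒ (1 − 1/7z)y_{n+1} = (1 + 6/7z)y_n
  R(z) = (1 + 6/7z)/(1 − 1/7z).

Solve |R(x)|<1 on ℝ⁻.
x=-1.34: |R|=0.1247
R=−1: 1+6/7x = −1+1/7x ⇒ -5/7x=2 ⇒ x=2/(-5/7)=-2.8000
Confirm numerically:
  x=-2.445: |R|=0.81207 <1
  x=-1.809: |R|=0.43751 <1
  x=-1.601: |R|=0.30299 <1
  x=-1.486: |R|=0.22578 <1
  x=-3.360: |R|=1.27027 >1
  x=-3.196: |R|=1.19419 >1
Interval (-2.8000, 0).

left endpoint -2.8000.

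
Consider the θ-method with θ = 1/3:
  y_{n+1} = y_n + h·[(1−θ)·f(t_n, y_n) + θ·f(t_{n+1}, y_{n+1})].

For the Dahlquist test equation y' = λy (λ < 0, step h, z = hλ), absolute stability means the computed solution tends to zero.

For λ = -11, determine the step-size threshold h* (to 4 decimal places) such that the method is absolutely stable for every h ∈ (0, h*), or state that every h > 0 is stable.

(-6.0000,0); λ=-11 ⇒ h* = (6)/11 = 0.5455.

On y'=λy, z=hλ:
  y_{n+1} = y_n + z·[2/3·y_n + 1/3·y_{n+1}] ⇒ (1 − 1/3z)y_{n+1} = (1 + 2/3z)y_n
  Hence R(z) = (1 + 2/3z)/(1 − 1/3z).

Find x<0 with |R(x)|<1.
x=-0.79: |R|=0.3747
R=−1: 1+2/3x = −1+1/3x ⇒ -1/3x=2 ⇒ x=2/(-1/3)=-6.0000
Confirm numerically:
  x=-5.884: |R|=0.98694 <1
  x=-5.569: |R|=0.94970 <1
  x=-4.572: |R|=0.81141 <1
  x=-4.337: |R|=0.77334 <1
  x=-6.526: |R|=1.05522 >1
  x=-6.354: |R|=1.03784 >1
  x=-6.136: |R|=1.01489 >1
So |R|<1 on (-6.0000, 0).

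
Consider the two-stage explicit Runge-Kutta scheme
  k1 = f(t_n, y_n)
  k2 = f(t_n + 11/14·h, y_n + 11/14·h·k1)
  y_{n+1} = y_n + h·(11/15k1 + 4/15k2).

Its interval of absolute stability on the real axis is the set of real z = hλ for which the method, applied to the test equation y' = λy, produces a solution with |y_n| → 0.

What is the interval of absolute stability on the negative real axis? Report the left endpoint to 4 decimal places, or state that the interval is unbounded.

On y'=λy, z=hλ:
  k1=λy_n ⇒ h·k1=z·y_n;  k2=λ(1+11/14z)y_n ⇒ h·k2=z(1+11/14z)y_n
  y_{n+1}/y_n = 1 + 11/15z + 4/15z(1+11/14z) = 1 + z + 22/105z²
  ⇒ R(z) = 1 + z + 22/105z².

Solve |R(x)|<1 on ℝ⁻.
x=-0.64: |R|=0.4458
R=1: x+22/105x²=0 ⇒ x=−105/22=-4.7727; min R=1−1/(4·22/105)=-0.1932>−1
Confirm numerically:
  x=-2.753: |R|=0.16502 <1
  x=-2.719: |R|=0.17000 <1
  x=-2.186: |R|=0.18477 <1
  x=-5.267: |R|=1.54546 >1
  x=-5.071: |R|=1.31691 >1
Stable set (-4.7727, 0).

z∈(-4.7727,0).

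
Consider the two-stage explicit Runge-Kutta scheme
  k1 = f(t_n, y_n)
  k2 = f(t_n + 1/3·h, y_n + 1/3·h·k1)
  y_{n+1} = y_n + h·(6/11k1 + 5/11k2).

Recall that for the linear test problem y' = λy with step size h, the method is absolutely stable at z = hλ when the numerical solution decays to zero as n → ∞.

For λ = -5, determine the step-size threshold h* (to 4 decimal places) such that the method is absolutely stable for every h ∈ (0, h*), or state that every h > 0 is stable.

(-6.6000,0); λ=-5 ⇒ h* = (33/5)/5 = 1.3200.

Test eqn y'=λy, z=hλ:
  k1=λy_n ⇒ h·k1=z·y_n;  k2=λ(1+1/3z)y_n ⇒ h·k2=z(1+1/3z)y_n
  y_{n+1}/y_n = 1 + 6/11z + 5/11z(1+1/3z) = 1 + z + 5/33z²
  R(z) = 1 + z + 5/33z².

Boundary: |R(x)|=1, x<0.
x=-1.59: |R|=0.2070
R=1: x+5/33x²=0 ⇒ x=−33/5=-6.6000; min R=1−1/(4·5/33)=-0.6500>−1
Confirm numerically:
  x=-6.486: |R|=0.88797 <1
  x=-5.241: |R|=0.07917 <1
  x=-3.263: |R|=0.64979 <1
  x=-7.188: |R|=1.64039 >1
  x=-6.930: |R|=1.34650 >1
  x=-6.714: |R|=1.11597 >1
Stable set (-6.6000, 0).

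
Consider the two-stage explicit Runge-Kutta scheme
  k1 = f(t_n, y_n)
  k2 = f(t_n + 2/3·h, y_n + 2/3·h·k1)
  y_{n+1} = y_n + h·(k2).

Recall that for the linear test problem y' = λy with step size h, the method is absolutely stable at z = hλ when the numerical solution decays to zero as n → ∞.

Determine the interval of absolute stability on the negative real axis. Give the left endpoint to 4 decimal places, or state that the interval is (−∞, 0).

z∈(-1.5000,0).

On y'=λy, z=hλ:
  k1=λy_n ⇒ h·k1=z·y_n;  k2=λ(1+2/3z)y_n ⇒ h·k2=z(1+2/3z)y_n
  y_{n+1}/y_n = 1 + z(1+2/3z) = 1 + z + 2/3z²
  R(z) = 1 + z + 2/3z².

Solve |R(x)|<1 on ℝ⁻.
x=-0.85: |R|=0.6317
R=1: x+2/3x²=0 ⇒ x=−3/2=-1.5000; min R=1−1/(4·2/3)=0.6250>−1
Confirm numerically:
  x=-0.784: |R|=0.62577 <1
  x=-0.729: |R|=0.62529 <1
  x=-0.676: |R|=0.62865 <1
  x=-0.623: |R|=0.63575 <1
  x=-1.921: |R|=1.53916 >1
  x=-1.893: |R|=1.49597 >1
  x=-1.814: |R|=1.37973 >1
Interval (-1.5000, 0).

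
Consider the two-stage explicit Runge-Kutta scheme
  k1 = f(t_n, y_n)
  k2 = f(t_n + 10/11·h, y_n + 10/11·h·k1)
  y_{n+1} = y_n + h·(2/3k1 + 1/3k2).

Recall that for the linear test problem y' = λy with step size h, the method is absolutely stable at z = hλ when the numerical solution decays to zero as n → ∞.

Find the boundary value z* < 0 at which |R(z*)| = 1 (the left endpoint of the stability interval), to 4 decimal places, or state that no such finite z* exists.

Test eqn y'=λy, z=hλ:
  k1=λy_n ⇒ h·k1=z·y_n;  k2=λ(1+10/11z)y_n ⇒ h·k2=z(1+10/11z)y_n
  y_{n+1}/y_n = 1 + 2/3z + 1/3z(1+10/11z) = 1 + z + 10/33z²
  ⇒ R(z) = 1 + z + 10/33z².

Need |R(x)|<1, x<0.
x=-1.73: |R|=0.1769
R=1: x+10/33x²=0 ⇒ x=−33/10=-3.3000; min R=1−1/(4·10/33)=0.1750>−1
Confirm numerically:
  x=-2.873: |R|=0.62825 <1
  x=-2.604: |R|=0.45079 <1
  x=-1.365: |R|=0.19961 <1
  x=-3.815: |R|=1.59537 >1
  x=-3.676: |R|=1.41884 >1
Interval (-3.3000, 0).

z* = -3.3000.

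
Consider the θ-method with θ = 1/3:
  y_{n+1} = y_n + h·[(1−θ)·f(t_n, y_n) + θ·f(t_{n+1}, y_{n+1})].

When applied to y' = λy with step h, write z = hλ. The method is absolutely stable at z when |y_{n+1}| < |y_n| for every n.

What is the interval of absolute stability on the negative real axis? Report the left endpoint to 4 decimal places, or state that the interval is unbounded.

(-6.0000, 0).

Set f=λy, z=hλ:
  y_{n+1} = y_n + z·[2/3·y_n + 1/3·y_{n+1}] ⇒ (1 − 1/3z)y_{n+1} = (1 + 2/3z)y_n
  R(z) = (1 + 2/3z)/(1 − 1/3z).

Find x<0 with |R(x)|<1.
x=-0.32: |R|=0.7108
R=−1: 1+2/3x = −1+1/3x ⇒ -1/3x=2 ⇒ x=2/(-1/3)=-6.0000
Confirm numerically:
  x=-4.970: |R|=0.87077 <1
  x=-3.797: |R|=0.67589 <1
  x=-3.383: |R|=0.59000 <1
  x=-6.528: |R|=1.05542 >1
  x=-6.515: |R|=1.05413 >1
  x=-6.480: |R|=1.05063 >1
Interval (-6.0000, 0).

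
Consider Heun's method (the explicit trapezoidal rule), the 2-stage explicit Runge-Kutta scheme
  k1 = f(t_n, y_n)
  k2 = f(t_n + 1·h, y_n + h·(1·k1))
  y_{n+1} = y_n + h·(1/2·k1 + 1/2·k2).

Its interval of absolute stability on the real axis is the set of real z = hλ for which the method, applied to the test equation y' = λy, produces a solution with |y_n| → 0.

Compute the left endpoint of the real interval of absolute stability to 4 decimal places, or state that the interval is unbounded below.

z* = -2.0000.

Test eqn y'=λy, z=hλ:
  order 2, 2-stage ⇒ R(z)=1+z+z^2/2
  (e.g. R(-1.66)=0.71780, |R|=0.71780)

Find x<0 with |R(x)|<1.
x=-1.66: |R|=0.7178
|R(-1.29)|=0.5421 |R(-1.15)|=0.5112 |R(-0.95)|=0.5012
Bisect:
  x_lo=-2.3145 |R|=1.3640  x_hi=-0.3020 |R|=0.7436
  mid=-1.30823 |R|=0.54750 →hi
  mid=-1.81136 |R|=0.82916 →hi
  mid=-2.06293 |R|=1.06491 →lo
  mid=-1.93715 |R|=0.93912 →hi
  mid=-2.00004 |R|=1.00004 →lo
  mid=-1.96860 |R|=0.96909 →hi
  mid=-1.98432 |R|=0.98444 →hi
  mid=-1.99218 |R|=0.99221 →hi
  ...
  [-2.00004,-1.99992] ⇒ x*=-2.0000
So |R|<1 on (-2.0000, 0).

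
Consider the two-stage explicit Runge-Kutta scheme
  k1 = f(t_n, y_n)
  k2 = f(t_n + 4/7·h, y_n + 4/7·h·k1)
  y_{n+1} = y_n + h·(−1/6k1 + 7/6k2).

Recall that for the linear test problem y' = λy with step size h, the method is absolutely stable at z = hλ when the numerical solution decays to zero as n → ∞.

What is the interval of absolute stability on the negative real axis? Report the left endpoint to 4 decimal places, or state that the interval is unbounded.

z∈(-1.5000,0).

With y'=λy (z=hλ):
  k1=λy_n ⇒ h·k1=z·y_n;  k2=λ(1+4/7z)y_n ⇒ h·k2=z(1+4/7z)y_n
  y_{n+1}/y_n = 1 − 1/6z + 7/6z(1+4/7z) = 1 + z + 2/3z²
  Hence R(z) = 1 + z + 2/3z².

Find x<0 with |R(x)|<1.
x=-1.3: |R|=0.8267
R=1: x+2/3x²=0 ⇒ x=−3/2=-1.5000; min R=1−1/(4·2/3)=0.6250>−1
Confirm numerically:
  x=-1.235: |R|=0.78182 <1
  x=-1.208: |R|=0.76484 <1
  x=-0.826: |R|=0.62885 <1
  x=-0.676: |R|=0.62865 <1
  x=-1.916: |R|=1.53137 >1
  x=-1.764: |R|=1.31046 >1
  x=-1.589: |R|=1.09428 >1
So |R|<1 on (-1.5000, 0).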